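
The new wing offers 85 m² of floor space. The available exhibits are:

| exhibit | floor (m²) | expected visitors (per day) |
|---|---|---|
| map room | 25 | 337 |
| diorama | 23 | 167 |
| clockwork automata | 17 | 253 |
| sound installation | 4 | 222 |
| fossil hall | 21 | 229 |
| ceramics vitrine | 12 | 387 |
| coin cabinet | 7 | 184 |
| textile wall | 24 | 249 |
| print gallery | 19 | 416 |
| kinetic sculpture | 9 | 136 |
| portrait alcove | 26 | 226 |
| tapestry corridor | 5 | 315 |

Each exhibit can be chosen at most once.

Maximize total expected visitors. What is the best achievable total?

2006

Greedy by ratio would take clockwork automata + sound installation + ceramics vitrine + coin cabinet + print gallery + kinetic sculpture + tapestry corridor: 73 m² used, total 1913.
Replace kinetic sculpture with fossil hall: the trade gains 93 net, giving 2006 at 85 m².
Next best is map room + sound installation + ceramics vitrine + coin cabinet + print gallery + kinetic sculpture + tapestry corridor at 1997 (81 m²) — short by 9.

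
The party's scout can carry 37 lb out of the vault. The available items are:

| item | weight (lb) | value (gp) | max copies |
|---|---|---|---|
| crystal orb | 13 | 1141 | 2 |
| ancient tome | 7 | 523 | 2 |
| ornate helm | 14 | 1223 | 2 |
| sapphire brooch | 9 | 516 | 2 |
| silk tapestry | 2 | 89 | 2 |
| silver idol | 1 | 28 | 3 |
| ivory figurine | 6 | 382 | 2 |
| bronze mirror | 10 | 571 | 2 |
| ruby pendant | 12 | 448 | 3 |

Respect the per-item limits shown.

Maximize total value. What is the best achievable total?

Greedy by ratio would take 2×crystal orb + ancient tome + 2×silk tapestry: 37 lb used, total 2983.
Dropping 2×crystal orb and silk tapestry frees 28 lb; slotting in 2×ornate helm (28 lb) lifts the total to 3058 at 37 lb.
Nothing else within 37 lb beats 3058.

3058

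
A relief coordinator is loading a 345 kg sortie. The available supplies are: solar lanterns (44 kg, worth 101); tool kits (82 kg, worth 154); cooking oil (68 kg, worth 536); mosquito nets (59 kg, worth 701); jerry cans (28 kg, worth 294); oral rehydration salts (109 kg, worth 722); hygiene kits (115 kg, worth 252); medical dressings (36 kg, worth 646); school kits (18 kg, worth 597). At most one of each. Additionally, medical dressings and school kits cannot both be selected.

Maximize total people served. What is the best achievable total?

3000

Best packing: solar lanterns + cooking oil + mosquito nets + jerry cans + oral rehydration salts + medical dressings — 344 kg, 3000 total.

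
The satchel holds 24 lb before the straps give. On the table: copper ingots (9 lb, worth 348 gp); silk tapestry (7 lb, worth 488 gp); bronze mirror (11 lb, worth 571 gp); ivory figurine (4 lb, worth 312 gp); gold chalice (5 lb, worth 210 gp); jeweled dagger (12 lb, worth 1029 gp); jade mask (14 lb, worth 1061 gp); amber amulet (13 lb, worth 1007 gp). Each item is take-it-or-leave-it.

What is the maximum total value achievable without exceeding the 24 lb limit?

1829

Silk tapestry + ivory figurine + jeweled dagger uses 23 of the 24 lb and totals 1829.
The closest alternative, silk tapestry + ivory figurine + amber amulet, reaches only 1807.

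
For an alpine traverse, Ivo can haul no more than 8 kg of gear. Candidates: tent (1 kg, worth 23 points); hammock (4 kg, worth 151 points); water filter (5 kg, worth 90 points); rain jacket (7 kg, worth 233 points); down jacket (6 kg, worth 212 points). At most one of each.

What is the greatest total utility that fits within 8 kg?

256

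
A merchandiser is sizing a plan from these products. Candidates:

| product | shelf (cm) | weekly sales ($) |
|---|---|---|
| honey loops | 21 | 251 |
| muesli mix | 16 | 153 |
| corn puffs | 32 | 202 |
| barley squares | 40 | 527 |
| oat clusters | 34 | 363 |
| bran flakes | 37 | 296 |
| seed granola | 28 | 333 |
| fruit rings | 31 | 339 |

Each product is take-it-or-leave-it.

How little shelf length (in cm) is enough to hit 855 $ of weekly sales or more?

Need the lightest bundle worth ≥ 855.
Taking barley squares + seed granola gives 860 (≥ 855) for 68 cm.
No combination under 68 cm hits 855.

68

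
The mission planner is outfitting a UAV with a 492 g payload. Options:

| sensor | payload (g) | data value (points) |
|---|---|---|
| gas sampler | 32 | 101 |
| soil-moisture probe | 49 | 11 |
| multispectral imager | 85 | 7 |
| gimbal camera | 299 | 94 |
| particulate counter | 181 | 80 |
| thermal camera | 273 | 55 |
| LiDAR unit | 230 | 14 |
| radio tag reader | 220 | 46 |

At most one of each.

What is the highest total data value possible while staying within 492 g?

Gas sampler + soil-moisture probe + particulate counter + radio tag reader uses 482 of the 492 g and totals 238.

238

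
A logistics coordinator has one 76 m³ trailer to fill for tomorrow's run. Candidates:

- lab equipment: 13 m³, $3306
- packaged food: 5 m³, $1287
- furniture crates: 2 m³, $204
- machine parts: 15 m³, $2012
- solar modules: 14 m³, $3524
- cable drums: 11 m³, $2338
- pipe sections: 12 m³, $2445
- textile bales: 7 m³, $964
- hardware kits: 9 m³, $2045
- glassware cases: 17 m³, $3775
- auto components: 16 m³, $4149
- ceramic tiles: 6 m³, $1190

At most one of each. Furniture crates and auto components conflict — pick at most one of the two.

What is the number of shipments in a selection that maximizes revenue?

6

Optimal total is 18379.
One optimal bundle: lab equipment + packaged food + solar modules + cable drums + glassware cases + auto components (76 m³).
All optima have 6 shipments.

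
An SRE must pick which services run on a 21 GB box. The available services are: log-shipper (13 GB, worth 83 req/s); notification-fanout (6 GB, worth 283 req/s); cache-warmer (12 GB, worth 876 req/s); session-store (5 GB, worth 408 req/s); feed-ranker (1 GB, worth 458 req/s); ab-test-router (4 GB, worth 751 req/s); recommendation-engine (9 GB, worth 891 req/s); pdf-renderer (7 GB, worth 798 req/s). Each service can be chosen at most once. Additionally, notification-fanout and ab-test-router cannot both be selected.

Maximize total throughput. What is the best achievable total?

2898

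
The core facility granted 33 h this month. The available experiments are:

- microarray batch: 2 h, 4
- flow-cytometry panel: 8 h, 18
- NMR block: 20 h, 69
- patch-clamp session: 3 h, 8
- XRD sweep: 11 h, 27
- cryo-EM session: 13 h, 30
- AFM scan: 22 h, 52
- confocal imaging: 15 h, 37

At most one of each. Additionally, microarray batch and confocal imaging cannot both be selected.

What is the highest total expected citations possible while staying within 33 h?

A density-first pass picks microarray batch + flow-cytometry panel + NMR block + patch-clamp session — 99 at 33 h.
The 11 h tied up in flow-cytometry panel and patch-clamp session is better spent on XRD sweep — total rises to 100 (33 h).
Every other selection either busts 33 h or breaks a pairing rule or fails to beat 100.

100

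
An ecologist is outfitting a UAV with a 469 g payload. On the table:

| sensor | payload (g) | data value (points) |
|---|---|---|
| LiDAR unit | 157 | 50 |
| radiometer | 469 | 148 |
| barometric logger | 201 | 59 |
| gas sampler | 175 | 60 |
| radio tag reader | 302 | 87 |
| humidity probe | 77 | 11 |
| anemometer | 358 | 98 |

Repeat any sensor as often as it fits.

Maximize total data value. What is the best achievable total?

148

Density check — gas sampler 0.34, LiDAR unit 0.32, radiometer 0.32, barometric logger 0.29 are the best per g.
The ratio heuristic lands on 2×gas sampler + humidity probe (131) but leaves 42 g idle.
The 427 g tied up in 2×gas sampler and humidity probe is better spent on radiometer — total rises to 148 (469 g).
No other feasible combination exceeds 148.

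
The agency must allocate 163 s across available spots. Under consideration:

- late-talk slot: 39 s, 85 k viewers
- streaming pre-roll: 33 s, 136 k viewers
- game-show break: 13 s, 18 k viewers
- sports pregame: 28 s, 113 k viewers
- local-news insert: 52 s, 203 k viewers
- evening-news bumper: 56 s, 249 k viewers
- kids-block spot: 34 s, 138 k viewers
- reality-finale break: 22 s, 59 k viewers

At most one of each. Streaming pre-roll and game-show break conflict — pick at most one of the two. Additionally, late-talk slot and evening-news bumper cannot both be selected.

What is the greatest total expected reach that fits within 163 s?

647

Density check — evening-news bumper 4.45, streaming pre-roll 4.12, kids-block spot 4.06, sports pregame 4.04 are the best per s.
Filling by ratio: streaming pre-roll + sports pregame + evening-news bumper + kids-block spot for 636, with 12 s left unused.
Dropping sports pregame and kids-block spot frees 62 s; slotting in local-news insert + reality-finale break (74 s) lifts the total to 647 at 163 s.
Next best is streaming pre-roll + sports pregame + evening-news bumper + kids-block spot at 636 (151 s) — short by 11.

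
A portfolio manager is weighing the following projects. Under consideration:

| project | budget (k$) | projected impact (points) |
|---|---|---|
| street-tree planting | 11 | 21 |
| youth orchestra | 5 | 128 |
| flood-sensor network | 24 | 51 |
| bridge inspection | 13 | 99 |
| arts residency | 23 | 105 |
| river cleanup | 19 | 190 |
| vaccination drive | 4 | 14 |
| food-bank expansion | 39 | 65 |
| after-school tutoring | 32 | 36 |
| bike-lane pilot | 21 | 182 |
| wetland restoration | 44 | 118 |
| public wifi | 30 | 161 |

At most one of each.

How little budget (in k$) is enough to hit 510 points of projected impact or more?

49

Need the lightest bundle worth ≥ 510.
youth orchestra + river cleanup + vaccination drive + bike-lane pilot reaches 514 using 49 k$.
Below 49 k$ the best achievable stays under 510.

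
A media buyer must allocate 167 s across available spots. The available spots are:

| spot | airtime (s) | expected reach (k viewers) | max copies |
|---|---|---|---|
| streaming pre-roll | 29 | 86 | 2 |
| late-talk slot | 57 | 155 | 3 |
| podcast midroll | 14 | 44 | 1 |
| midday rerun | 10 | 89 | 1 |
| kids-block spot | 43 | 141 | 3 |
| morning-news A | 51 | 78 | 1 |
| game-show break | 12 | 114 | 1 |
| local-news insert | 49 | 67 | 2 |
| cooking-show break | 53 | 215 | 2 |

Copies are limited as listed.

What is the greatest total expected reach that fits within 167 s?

Greedy by ratio would take podcast midroll + midday rerun + game-show break + 2×cooking-show break: 142 s used, total 677.
The 14 s tied up in podcast midroll is better spent on streaming pre-roll — total rises to 719 (157 s).
Nothing else within 167 s beats 719.

719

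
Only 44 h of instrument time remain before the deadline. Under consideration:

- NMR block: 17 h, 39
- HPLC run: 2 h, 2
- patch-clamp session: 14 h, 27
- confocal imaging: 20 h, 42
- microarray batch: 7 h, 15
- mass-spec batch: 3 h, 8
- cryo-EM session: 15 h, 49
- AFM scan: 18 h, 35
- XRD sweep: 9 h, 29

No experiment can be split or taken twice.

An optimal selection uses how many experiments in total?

The maximum expected citations within 44 h is 125.
NMR block + mass-spec batch + cryo-EM session + XRD sweep hits 125 at 44 h.
All optima have 4 experiments.

4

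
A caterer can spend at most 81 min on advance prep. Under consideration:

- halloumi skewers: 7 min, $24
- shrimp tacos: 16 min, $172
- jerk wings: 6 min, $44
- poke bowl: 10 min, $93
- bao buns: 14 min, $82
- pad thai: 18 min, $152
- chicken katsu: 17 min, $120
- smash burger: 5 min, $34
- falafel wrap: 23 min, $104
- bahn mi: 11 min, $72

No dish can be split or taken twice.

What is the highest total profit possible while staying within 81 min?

Density check — shrimp tacos 10.75, poke bowl 9.30, pad thai 8.44 are the best per min.
A density-first pass picks halloumi skewers + shrimp tacos + jerk wings + poke bowl + pad thai + chicken katsu + smash burger — 639 at 79 min.
Replace halloumi skewers and smash burger with bao buns: the trade gains 24 net, giving 663 at 81 min.

663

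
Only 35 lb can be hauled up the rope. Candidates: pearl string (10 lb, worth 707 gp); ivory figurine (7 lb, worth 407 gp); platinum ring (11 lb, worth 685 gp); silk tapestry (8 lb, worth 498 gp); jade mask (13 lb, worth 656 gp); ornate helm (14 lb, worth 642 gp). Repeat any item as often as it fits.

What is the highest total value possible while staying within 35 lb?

Ranking by ratio (value/lb): pearl string 70.70, platinum ring 62.27, silk tapestry 62.25.
The ratio heuristic lands on 3×pearl string (2121) but leaves 5 lb idle.
Dropping pearl string frees 10 lb; slotting in ivory figurine + silk tapestry (15 lb) lifts the total to 2319 at 35 lb.

2319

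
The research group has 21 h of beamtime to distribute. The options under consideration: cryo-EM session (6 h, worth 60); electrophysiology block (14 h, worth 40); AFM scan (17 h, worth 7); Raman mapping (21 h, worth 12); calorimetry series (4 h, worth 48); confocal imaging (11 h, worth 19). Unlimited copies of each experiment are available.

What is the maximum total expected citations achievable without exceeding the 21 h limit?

Density check — calorimetry series 12.00, cryo-EM session 10.00, electrophysiology block 2.86, confocal imaging 1.73 are the best per h.
Taking 5×calorimetry series: 20 h used, 240 in expected citations.

240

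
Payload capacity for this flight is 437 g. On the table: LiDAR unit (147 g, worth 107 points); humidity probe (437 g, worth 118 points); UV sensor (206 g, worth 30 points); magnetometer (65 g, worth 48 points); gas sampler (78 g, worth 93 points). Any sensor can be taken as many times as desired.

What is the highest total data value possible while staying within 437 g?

465

Best packing: 5×gas sampler — 390 g, 465 total.
Every other selection either busts 437 g or fails to beat 465.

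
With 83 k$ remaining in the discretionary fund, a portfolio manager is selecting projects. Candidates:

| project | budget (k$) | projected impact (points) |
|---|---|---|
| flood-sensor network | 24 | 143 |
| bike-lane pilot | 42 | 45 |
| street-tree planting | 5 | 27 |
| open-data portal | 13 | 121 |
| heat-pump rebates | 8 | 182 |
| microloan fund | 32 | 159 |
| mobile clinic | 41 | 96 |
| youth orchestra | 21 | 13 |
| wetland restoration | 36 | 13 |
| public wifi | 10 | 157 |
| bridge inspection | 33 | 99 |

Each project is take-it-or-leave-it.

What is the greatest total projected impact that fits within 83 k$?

668

The ratio heuristic lands on flood-sensor network + street-tree planting + open-data portal + heat-pump rebates + youth orchestra + public wifi (643) but leaves 2 k$ idle.
Dropping open-data portal and youth orchestra frees 34 k$; slotting in microloan fund (32 k$) lifts the total to 668 at 79 k$.
The closest alternative, street-tree planting + open-data portal + heat-pump rebates + microloan fund + public wifi, reaches only 646.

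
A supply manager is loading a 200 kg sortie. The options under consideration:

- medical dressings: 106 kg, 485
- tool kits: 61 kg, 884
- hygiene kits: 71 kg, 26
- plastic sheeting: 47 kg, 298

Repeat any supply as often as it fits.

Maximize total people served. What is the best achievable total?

2652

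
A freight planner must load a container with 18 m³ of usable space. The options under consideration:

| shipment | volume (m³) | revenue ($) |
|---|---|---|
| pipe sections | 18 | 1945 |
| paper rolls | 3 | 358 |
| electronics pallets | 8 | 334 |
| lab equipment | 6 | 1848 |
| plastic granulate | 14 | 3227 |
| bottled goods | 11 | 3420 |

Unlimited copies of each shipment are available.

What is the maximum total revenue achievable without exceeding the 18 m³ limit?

5544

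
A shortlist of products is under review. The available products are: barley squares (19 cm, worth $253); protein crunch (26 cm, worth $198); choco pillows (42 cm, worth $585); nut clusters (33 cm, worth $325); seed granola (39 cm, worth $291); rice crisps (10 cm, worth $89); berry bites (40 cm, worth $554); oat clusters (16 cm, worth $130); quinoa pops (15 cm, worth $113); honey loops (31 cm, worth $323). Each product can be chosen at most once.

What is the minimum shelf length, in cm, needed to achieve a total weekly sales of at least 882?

69

Need the lightest bundle worth ≥ 882.
barley squares + rice crisps + berry bites reaches 896 using 69 cm.
Below 69 cm the best achievable stays under 882.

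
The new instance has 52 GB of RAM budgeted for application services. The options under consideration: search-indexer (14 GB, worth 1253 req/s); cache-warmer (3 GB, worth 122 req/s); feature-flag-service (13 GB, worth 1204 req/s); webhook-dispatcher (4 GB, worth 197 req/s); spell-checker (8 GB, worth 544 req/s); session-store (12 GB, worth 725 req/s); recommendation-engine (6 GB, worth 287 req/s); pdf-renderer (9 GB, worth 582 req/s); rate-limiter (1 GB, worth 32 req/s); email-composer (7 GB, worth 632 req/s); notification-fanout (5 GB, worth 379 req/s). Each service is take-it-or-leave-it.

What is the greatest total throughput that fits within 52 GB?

Greedy by ratio would take search-indexer + feature-flag-service + webhook-dispatcher + spell-checker + rate-limiter + email-composer + notification-fanout: 52 GB used, total 4241.
Dropping webhook-dispatcher and notification-fanout frees 9 GB; slotting in pdf-renderer (9 GB) lifts the total to 4247 at 52 GB.
No other feasible combination exceeds 4247.

4247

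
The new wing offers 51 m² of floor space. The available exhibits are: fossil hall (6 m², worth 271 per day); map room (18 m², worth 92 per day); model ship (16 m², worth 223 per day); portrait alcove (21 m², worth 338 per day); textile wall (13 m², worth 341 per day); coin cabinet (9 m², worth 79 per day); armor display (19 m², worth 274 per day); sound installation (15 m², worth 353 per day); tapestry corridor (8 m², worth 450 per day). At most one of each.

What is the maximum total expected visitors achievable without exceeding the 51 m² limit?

Density check — tapestry corridor 56.25, fossil hall 45.17, textile wall 26.23, sound installation 23.53 are the best per m².
Best packing: fossil hall + textile wall + coin cabinet + sound installation + tapestry corridor — 51 m², 1494 total.

1494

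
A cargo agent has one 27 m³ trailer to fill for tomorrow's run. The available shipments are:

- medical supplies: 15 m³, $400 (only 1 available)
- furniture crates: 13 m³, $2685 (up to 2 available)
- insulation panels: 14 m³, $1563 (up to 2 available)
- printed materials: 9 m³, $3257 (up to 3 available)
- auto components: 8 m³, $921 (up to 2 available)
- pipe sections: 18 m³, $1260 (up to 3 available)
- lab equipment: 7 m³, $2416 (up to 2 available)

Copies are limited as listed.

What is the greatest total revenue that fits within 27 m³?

9771

Taking 3×printed materials: 27 m³ used, 9771 in revenue.
Nothing else within 27 m³ beats 9771.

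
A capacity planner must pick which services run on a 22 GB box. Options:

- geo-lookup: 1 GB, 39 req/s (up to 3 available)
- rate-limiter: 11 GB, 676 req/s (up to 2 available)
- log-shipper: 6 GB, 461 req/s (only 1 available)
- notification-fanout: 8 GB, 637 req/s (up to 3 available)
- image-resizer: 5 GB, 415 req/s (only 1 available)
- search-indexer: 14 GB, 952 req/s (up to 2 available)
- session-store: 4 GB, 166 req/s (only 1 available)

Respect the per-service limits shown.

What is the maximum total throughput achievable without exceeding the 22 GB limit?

1735

Ranking by ratio (throughput/GB): image-resizer 83.00, notification-fanout 79.62, log-shipper 76.83.
Greedy by ratio would take geo-lookup + 2×notification-fanout + image-resizer: 22 GB used, total 1728.
Dropping geo-lookup and image-resizer frees 6 GB; slotting in log-shipper (6 GB) lifts the total to 1735 at 22 GB.
Every other selection either busts 22 GB or exceeds an availability limit or fails to beat 1735.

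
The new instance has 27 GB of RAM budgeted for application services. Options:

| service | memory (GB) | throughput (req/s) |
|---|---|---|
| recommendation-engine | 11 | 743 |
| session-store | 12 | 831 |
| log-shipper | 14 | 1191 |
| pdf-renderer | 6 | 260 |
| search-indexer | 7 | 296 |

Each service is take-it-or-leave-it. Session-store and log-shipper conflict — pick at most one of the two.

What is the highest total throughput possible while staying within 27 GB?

Recommendation-engine + log-shipper uses 25 of the 27 GB and totals 1934.

1934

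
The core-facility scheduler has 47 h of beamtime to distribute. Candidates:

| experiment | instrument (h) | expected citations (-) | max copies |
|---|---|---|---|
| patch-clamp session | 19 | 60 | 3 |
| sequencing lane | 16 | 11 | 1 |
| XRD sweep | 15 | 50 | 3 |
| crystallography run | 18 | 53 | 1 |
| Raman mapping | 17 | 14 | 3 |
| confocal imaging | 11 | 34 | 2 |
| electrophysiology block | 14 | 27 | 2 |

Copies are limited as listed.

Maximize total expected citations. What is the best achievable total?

Best packing: 3×XRD sweep — 45 h, 150 total.

150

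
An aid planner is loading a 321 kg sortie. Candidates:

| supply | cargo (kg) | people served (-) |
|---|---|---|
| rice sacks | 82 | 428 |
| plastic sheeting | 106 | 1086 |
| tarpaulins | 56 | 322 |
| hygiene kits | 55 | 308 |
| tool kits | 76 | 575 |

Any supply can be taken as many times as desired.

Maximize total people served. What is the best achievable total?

3258

3×plastic sheeting uses 318 of the 321 kg and totals 3258.
Every other selection either busts 321 kg or fails to beat 3258.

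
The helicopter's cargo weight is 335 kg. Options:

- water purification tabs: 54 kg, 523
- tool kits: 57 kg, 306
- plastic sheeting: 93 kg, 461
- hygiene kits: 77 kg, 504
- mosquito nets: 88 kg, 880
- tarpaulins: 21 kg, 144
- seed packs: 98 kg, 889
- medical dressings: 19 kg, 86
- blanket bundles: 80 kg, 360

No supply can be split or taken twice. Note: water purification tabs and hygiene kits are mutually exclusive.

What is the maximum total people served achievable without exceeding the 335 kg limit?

A density-first pass picks water purification tabs + tool kits + mosquito nets + tarpaulins + seed packs — 2742 at 318 kg.
The 78 kg tied up in tool kits and tarpaulins is better spent on plastic sheeting — total rises to 2753 (333 kg).

2753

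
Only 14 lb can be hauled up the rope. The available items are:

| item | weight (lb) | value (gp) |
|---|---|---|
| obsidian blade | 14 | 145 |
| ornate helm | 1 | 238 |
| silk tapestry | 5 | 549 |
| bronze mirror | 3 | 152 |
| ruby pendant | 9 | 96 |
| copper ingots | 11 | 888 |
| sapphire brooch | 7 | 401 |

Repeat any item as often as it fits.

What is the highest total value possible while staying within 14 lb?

Ranking by ratio (value/lb): ornate helm 238.00, silk tapestry 109.80, copper ingots 80.73.
Taking 14×ornate helm: 14 lb used, 3332 in value.
No other feasible combination exceeds 3332.

3332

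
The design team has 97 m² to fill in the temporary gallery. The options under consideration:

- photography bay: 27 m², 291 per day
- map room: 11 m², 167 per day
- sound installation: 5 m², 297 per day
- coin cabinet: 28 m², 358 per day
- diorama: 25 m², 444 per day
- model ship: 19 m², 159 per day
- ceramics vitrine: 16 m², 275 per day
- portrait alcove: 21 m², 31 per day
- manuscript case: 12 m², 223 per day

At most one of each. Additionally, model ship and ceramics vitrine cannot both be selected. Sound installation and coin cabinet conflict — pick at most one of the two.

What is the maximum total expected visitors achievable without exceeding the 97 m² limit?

1697

Taking photography bay + map room + sound installation + diorama + ceramics vitrine + manuscript case: 96 m² used, 1697 in expected visitors.
Runner-up photography bay + sound installation + diorama + ceramics vitrine + manuscript case tops out at 1530.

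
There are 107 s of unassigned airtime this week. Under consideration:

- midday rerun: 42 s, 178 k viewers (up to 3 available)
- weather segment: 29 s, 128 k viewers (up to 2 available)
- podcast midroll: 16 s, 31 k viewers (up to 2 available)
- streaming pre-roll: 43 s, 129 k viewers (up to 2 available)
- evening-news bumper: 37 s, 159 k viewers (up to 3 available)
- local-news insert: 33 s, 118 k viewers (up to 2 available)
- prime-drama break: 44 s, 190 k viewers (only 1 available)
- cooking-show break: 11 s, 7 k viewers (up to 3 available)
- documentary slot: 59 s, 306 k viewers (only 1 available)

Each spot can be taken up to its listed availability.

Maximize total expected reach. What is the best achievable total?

Greedy by ratio would take weather segment + podcast midroll + documentary slot: 104 s used, total 465.
The 45 s tied up in weather segment and podcast midroll is better spent on prime-drama break — total rises to 496 (103 s).

496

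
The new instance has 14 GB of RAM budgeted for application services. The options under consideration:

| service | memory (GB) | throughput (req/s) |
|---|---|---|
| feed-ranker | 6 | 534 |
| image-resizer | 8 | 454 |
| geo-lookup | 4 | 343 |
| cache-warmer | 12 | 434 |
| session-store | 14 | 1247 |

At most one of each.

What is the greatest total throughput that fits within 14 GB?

By throughput per GB: session-store 89.07, feed-ranker 89.00, geo-lookup 85.75, image-resizer 56.75 lead.
The ratio ordering already packs tightly: session-store, 14 GB, 1247.

1247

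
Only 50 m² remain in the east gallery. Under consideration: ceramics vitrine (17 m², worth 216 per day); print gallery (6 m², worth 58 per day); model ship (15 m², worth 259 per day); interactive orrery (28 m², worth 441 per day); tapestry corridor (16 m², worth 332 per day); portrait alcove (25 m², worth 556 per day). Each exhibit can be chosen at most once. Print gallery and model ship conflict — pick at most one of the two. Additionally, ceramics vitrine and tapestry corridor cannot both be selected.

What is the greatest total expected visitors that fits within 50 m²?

Best packing: print gallery + tapestry corridor + portrait alcove — 47 m², 946 total.
No other feasible combination exceeds 946.

946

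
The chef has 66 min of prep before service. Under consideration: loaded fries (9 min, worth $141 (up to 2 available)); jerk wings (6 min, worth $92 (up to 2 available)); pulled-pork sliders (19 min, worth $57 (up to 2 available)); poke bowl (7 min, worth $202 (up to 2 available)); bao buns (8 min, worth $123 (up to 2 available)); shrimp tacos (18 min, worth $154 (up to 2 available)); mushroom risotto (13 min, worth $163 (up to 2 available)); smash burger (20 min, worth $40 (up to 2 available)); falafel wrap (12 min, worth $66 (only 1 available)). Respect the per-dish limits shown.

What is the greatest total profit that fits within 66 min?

1156

Ranking by ratio (profit/min): poke bowl 28.86, loaded fries 15.67, bao buns 15.38.
Taking the top-ratio dishes first gives 2×loaded fries + 2×jerk wings + 2×poke bowl + 2×bao buns for 1116 (60 min).
The 8 min tied up in bao buns is better spent on mushroom risotto — total rises to 1156 (65 min).
No other feasible combination exceeds 1156.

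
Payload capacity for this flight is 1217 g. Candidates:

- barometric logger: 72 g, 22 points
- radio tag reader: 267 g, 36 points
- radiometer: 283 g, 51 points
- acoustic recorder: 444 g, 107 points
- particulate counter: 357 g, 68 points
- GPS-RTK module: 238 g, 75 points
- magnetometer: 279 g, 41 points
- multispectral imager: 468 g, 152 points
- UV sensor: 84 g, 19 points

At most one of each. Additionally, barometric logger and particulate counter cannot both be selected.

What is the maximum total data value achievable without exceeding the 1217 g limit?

334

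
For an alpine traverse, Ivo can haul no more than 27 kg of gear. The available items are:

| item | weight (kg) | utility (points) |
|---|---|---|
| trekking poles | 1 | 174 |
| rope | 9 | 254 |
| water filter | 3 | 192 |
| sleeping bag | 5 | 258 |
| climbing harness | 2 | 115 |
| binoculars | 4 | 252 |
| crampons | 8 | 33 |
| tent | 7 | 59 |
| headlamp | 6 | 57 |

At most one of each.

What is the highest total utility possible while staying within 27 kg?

Trekking poles + rope + water filter + sleeping bag + climbing harness + binoculars uses 24 of the 27 kg and totals 1245.
The spare 3 kg is too small for any remaining item, and no exchange beats 1245.

1245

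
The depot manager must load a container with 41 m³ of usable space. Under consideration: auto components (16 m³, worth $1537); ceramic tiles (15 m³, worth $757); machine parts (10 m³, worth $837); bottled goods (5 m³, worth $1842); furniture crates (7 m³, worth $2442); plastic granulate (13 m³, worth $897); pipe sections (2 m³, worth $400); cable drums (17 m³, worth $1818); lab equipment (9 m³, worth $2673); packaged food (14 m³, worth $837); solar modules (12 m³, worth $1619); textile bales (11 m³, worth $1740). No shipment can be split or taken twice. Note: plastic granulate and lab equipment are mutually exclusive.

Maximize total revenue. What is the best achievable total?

9175

Density check — bottled goods 368.40, furniture crates 348.86, lab equipment 297.00 are the best per m³.
Taking the top-ratio shipments first gives bottled goods + furniture crates + pipe sections + lab equipment + textile bales for 9097 (34 m³).
The 11 m³ tied up in textile bales is better spent on cable drums — total rises to 9175 (40 m³).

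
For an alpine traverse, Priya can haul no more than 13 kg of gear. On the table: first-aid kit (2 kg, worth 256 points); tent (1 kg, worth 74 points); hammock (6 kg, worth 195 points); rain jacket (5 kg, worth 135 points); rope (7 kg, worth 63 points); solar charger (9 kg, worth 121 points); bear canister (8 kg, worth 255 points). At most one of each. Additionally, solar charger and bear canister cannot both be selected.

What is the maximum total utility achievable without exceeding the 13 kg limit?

By utility per kg: first-aid kit 128.00, tent 74.00, hammock 32.50, bear canister 31.88 lead.
Taking the top-ratio items first gives first-aid kit + tent + hammock for 525 (9 kg).
Replace tent with rain jacket: the trade gains 61 net, giving 586 at 13 kg.

586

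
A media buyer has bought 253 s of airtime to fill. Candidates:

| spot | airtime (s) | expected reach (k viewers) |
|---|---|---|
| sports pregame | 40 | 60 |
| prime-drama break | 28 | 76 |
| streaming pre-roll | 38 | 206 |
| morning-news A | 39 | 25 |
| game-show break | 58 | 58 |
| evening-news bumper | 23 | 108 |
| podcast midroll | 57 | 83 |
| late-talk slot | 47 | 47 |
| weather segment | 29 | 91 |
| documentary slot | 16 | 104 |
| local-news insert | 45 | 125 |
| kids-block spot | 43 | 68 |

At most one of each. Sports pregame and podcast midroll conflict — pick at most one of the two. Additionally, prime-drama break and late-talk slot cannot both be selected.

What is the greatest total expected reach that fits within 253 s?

The ratio heuristic lands on prime-drama break + streaming pre-roll + evening-news bumper + weather segment + documentary slot + local-news insert + kids-block spot (778) but leaves 31 s idle.
Dropping kids-block spot frees 43 s; slotting in podcast midroll (57 s) lifts the total to 793 at 236 s.

793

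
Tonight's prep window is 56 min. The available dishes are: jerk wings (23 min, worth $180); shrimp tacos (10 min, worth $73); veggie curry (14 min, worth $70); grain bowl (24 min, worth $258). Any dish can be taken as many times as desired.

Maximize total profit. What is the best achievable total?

516

Taking 2×grain bowl: 48 min used, 516 in profit.
Every other selection either busts 56 min or fails to beat 516.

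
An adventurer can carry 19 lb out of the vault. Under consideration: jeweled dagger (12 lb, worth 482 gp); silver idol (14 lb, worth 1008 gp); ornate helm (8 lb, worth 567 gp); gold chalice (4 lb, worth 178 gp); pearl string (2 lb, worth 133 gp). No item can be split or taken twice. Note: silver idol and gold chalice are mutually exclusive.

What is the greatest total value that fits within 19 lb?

1141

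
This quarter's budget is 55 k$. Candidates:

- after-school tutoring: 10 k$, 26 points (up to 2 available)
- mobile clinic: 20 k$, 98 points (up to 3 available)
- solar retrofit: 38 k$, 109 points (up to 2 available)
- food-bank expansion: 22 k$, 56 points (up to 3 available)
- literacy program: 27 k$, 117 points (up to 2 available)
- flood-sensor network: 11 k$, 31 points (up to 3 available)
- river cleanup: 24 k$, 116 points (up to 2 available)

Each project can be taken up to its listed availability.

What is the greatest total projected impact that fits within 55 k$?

Ranking by ratio (projected impact/k$): mobile clinic 4.90, river cleanup 4.83, literacy program 4.33.
Filling by ratio: 2×mobile clinic + flood-sensor network for 227, with 4 k$ left unused.
The 20 k$ tied up in mobile clinic is better spent on river cleanup — total rises to 245 (55 k$).
Every other selection either busts 55 k$ or exceeds an availability limit or fails to beat 245.

245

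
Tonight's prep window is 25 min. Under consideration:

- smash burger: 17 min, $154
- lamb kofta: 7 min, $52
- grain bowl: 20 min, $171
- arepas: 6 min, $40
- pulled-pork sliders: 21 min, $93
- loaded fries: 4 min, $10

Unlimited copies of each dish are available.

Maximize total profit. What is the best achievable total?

206

Best packing: smash burger + lamb kofta — 24 min, 206 total.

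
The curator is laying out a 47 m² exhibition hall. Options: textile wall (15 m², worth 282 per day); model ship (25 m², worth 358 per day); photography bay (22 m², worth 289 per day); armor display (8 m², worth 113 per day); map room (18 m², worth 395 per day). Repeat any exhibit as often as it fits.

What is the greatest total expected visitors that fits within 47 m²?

903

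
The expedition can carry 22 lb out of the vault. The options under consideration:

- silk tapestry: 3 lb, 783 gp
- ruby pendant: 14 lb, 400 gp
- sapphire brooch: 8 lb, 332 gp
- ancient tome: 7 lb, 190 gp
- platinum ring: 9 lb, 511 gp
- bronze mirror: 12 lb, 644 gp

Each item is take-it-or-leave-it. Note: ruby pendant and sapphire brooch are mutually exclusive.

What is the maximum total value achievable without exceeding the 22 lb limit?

The ratio ordering already packs tightly: silk tapestry + sapphire brooch + platinum ring, 20 lb, 1626.

1626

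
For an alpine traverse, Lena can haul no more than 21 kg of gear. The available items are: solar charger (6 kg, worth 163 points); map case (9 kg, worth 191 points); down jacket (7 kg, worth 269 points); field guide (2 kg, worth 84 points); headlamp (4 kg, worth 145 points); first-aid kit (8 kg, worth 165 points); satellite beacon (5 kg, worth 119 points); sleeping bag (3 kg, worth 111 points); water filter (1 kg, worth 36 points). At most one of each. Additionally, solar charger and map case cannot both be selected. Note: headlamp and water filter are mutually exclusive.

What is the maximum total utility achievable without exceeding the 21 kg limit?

Taking down jacket + field guide + headlamp + satellite beacon + sleeping bag: 21 kg used, 728 in utility.
Runner-up solar charger + down jacket + headlamp + sleeping bag tops out at 688.

728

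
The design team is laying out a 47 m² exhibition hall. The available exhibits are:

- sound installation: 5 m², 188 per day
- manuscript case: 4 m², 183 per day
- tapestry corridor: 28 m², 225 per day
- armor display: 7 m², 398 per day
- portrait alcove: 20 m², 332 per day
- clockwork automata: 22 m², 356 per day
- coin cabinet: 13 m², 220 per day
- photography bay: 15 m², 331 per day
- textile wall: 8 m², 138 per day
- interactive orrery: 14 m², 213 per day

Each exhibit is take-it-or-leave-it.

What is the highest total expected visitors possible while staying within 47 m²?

1320

Density check — armor display 56.86, manuscript case 45.75, sound installation 37.60, photography bay 22.07 are the best per m².
Filling by ratio: sound installation + manuscript case + armor display + photography bay + textile wall for 1238, with 8 m² left unused.
Replace textile wall with coin cabinet: the trade gains 82 net, giving 1320 at 44 m².
No other feasible combination exceeds 1320.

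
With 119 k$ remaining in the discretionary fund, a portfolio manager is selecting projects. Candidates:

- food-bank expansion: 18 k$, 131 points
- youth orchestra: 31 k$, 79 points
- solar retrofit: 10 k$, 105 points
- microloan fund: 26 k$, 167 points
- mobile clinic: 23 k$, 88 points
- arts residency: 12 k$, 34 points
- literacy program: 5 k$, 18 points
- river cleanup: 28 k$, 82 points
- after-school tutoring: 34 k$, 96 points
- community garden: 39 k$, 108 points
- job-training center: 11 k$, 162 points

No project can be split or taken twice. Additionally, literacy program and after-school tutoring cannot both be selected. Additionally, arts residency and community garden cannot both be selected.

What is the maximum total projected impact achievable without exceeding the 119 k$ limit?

The ratio heuristic lands on food-bank expansion + solar retrofit + microloan fund + mobile clinic + arts residency + literacy program + job-training center (705) but leaves 14 k$ idle.
The 17 k$ tied up in arts residency and literacy program is better spent on river cleanup — total rises to 735 (116 k$).

735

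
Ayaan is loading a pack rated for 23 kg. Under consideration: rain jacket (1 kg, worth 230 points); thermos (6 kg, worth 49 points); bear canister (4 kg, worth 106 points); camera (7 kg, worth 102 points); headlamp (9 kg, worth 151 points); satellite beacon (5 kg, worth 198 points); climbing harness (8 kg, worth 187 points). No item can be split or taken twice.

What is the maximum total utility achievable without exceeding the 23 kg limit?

766

Greedy by ratio would take rain jacket + bear canister + satellite beacon + climbing harness: 18 kg used, total 721.
Dropping bear canister frees 4 kg; slotting in headlamp (9 kg) lifts the total to 766 at 23 kg.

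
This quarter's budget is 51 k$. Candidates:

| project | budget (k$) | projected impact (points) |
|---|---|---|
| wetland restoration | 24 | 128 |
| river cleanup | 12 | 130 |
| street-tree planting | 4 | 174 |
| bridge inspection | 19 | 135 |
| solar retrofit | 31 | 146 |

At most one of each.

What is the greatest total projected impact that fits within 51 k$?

450

By projected impact per k$: street-tree planting 43.50, river cleanup 10.83, bridge inspection 7.11, wetland restoration 5.33 lead.
The ratio heuristic lands on river cleanup + street-tree planting + bridge inspection (439) but leaves 16 k$ idle.
Dropping bridge inspection frees 19 k$; slotting in solar retrofit (31 k$) lifts the total to 450 at 47 k$.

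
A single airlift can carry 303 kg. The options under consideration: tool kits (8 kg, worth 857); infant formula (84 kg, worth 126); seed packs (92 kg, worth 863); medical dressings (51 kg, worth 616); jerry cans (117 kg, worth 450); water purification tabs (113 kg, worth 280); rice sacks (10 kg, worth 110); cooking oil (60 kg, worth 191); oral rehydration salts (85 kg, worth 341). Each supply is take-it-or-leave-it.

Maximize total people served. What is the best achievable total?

2896

Ranking by ratio (people served/kg): tool kits 107.12, medical dressings 12.08, rice sacks 11.00.
The ratio heuristic lands on tool kits + seed packs + medical dressings + rice sacks + oral rehydration salts (2787) but leaves 57 kg idle.
Dropping oral rehydration salts frees 85 kg; slotting in jerry cans (117 kg) lifts the total to 2896 at 278 kg.
The closest alternative, tool kits + seed packs + medical dressings + cooking oil + oral rehydration salts, reaches only 2868.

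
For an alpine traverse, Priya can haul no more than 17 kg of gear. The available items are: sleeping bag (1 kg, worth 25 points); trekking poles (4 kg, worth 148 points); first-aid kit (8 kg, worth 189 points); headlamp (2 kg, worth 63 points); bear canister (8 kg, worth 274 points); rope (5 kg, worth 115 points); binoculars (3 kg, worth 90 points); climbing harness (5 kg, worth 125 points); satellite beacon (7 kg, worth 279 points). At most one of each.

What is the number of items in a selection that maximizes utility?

3

The maximum utility within 17 kg is 616.
One optimal bundle: headlamp + bear canister + satellite beacon (17 kg).
All optima have 3 items.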